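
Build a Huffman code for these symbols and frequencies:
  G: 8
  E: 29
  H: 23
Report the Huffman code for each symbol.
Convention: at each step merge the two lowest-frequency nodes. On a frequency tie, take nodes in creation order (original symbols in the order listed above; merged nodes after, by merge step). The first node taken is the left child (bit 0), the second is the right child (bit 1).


Huffman tree construction:
Step 1: Merge G(8) + H(23) = 31
Step 2: Merge E(29) + (G+H)(31) = 60
Read each symbol's code off the tree from the root (left child = 0, right child = 1).

Codes:
  G: 10 (length 2)
  E: 0 (length 1)
  H: 11 (length 2)
Average code length: 91/60 = 1.5167 bits/symbol


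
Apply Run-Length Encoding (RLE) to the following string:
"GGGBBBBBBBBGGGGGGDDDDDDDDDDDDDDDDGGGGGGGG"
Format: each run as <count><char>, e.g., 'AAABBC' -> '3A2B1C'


Scanning runs left to right:
  i=0: run of 'G' x 3 -> '3G'
  i=3: run of 'B' x 8 -> '8B'
  i=11: run of 'G' x 6 -> '6G'
  i=17: run of 'D' x 16 -> '16D'
  i=33: run of 'G' x 8 -> '8G'

RLE = 3G8B6G16D8G


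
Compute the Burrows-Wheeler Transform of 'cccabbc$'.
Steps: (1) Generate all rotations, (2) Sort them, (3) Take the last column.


Rotations (sorted):
  0: $cccabbc -> last char: c
  1: abbc$ccc -> last char: c
  2: bbc$ccca -> last char: a
  3: bc$cccab -> last char: b
  4: c$cccabb -> last char: b
  5: cabbc$cc -> last char: c
  6: ccabbc$c -> last char: c
  7: cccabbc$ -> last char: $


BWT = ccabbcc$


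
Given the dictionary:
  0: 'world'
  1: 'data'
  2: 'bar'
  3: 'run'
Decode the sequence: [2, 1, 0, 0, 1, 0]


Look up each index in the dictionary:
  2 -> 'bar'
  1 -> 'data'
  0 -> 'world'
  0 -> 'world'
  1 -> 'data'
  0 -> 'world'

Decoded: "bar data world world data world"


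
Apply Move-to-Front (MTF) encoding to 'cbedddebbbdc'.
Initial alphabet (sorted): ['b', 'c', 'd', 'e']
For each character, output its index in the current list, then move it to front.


MTF encoding:
'c': index 1 in ['b', 'c', 'd', 'e'] -> ['c', 'b', 'd', 'e']
'b': index 1 in ['c', 'b', 'd', 'e'] -> ['b', 'c', 'd', 'e']
'e': index 3 in ['b', 'c', 'd', 'e'] -> ['e', 'b', 'c', 'd']
'd': index 3 in ['e', 'b', 'c', 'd'] -> ['d', 'e', 'b', 'c']
'd': index 0 in ['d', 'e', 'b', 'c'] -> ['d', 'e', 'b', 'c']
'd': index 0 in ['d', 'e', 'b', 'c'] -> ['d', 'e', 'b', 'c']
'e': index 1 in ['d', 'e', 'b', 'c'] -> ['e', 'd', 'b', 'c']
'b': index 2 in ['e', 'd', 'b', 'c'] -> ['b', 'e', 'd', 'c']
'b': index 0 in ['b', 'e', 'd', 'c'] -> ['b', 'e', 'd', 'c']
'b': index 0 in ['b', 'e', 'd', 'c'] -> ['b', 'e', 'd', 'c']
'd': index 2 in ['b', 'e', 'd', 'c'] -> ['d', 'b', 'e', 'c']
'c': index 3 in ['d', 'b', 'e', 'c'] -> ['c', 'd', 'b', 'e']


Output: [1, 1, 3, 3, 0, 0, 1, 2, 0, 0, 2, 3]


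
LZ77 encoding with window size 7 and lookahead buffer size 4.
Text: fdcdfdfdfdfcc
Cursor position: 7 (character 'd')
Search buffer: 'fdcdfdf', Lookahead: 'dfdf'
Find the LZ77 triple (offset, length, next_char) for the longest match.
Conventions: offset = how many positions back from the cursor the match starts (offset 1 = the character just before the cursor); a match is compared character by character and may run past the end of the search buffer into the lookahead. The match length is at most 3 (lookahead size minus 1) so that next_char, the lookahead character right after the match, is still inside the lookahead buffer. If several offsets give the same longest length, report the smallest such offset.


Try each offset into the search buffer:
  offset=1 (pos 6, char 'f'): match length 0
  offset=2 (pos 5, char 'd'): match length 3
  offset=3 (pos 4, char 'f'): match length 0
  offset=4 (pos 3, char 'd'): match length 3
  offset=5 (pos 2, char 'c'): match length 0
  offset=6 (pos 1, char 'd'): match length 1
  offset=7 (pos 0, char 'f'): match length 0
Longest match has length 3, found at offsets 2, 4; take the smallest, offset 2.
next_char = character at position 7 + 3 = 10 -> 'f'

Best match: offset=2, length=3 (matching 'dfd' starting at position 5)
LZ77 triple: (2, 3, 'f')


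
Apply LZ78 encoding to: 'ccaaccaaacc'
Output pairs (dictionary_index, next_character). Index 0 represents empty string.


LZ78 encoding steps:
Dictionary: {0: ''}
Step 1: w='' (idx 0), next='c' -> output (0, 'c'), add 'c' as idx 1
Step 2: w='c' (idx 1), next='a' -> output (1, 'a'), add 'ca' as idx 2
Step 3: w='' (idx 0), next='a' -> output (0, 'a'), add 'a' as idx 3
Step 4: w='c' (idx 1), next='c' -> output (1, 'c'), add 'cc' as idx 4
Step 5: w='a' (idx 3), next='a' -> output (3, 'a'), add 'aa' as idx 5
Step 6: w='a' (idx 3), next='c' -> output (3, 'c'), add 'ac' as idx 6
Step 7: w='c' (idx 1), end of input -> output (1, '')


Encoded: [(0, 'c'), (1, 'a'), (0, 'a'), (1, 'c'), (3, 'a'), (3, 'c'), (1, '')]


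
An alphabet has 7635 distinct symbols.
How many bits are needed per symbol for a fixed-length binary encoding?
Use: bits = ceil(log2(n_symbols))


log2(7635) = 12.8984
Bracket: 2^12 = 4096 < 7635 <= 2^13 = 8192
So ceil(log2(7635)) = 13

bits = ceil(log2(7635)) = ceil(12.8984) = 13 bits


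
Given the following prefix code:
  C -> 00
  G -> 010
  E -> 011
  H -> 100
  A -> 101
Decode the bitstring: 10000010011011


Decoding step by step:
Bits 100 -> H
Bits 00 -> C
Bits 010 -> G
Bits 011 -> E
Bits 011 -> E


Decoded message: HCGEE


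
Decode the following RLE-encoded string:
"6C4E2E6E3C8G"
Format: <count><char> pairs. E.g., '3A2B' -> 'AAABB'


Expanding each <count><char> pair:
  6C -> 'CCCCCC'
  4E -> 'EEEE'
  2E -> 'EE'
  6E -> 'EEEEEE'
  3C -> 'CCC'
  8G -> 'GGGGGGGG'

Decoded = CCCCCCEEEEEEEEEEEECCCGGGGGGGG


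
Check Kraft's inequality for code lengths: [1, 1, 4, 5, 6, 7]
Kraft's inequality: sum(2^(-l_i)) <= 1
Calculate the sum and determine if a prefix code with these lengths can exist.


Sum = 2^(-1) + 2^(-1) + 2^(-4) + 2^(-5) + 2^(-6) + 2^(-7)
    = 0.5 + 0.5 + 0.0625 + 0.03125 + 0.015625 + 0.0078125
    = 143/128 = 1.1171875
Since 1.1171875 > 1, Kraft's inequality is NOT satisfied.
A prefix code with these lengths CANNOT exist.

Kraft sum = 1.1171875. Not satisfied.


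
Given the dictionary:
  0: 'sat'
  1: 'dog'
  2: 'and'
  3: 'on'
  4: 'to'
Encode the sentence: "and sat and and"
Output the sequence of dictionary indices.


Look up each word in the dictionary:
  'and' -> 2
  'sat' -> 0
  'and' -> 2
  'and' -> 2

Encoded: [2, 0, 2, 2]


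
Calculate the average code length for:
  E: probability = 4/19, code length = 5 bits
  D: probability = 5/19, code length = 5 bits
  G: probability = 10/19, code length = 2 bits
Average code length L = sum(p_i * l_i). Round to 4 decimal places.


Weighted contributions p_i * l_i:
  E: (4/19) * 5 = 20/19
  D: (5/19) * 5 = 25/19
  G: (10/19) * 2 = 20/19
Sum = (20 + 25 + 20)/19 = 65/19

L = 65/19 = 3.4211 bits/symbol


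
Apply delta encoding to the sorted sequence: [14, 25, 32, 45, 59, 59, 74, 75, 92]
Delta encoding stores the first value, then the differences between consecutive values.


First value: 14
Deltas:
  25 - 14 = 11
  32 - 25 = 7
  45 - 32 = 13
  59 - 45 = 14
  59 - 59 = 0
  74 - 59 = 15
  75 - 74 = 1
  92 - 75 = 17


Delta encoded: [14, 11, 7, 13, 14, 0, 15, 1, 17]


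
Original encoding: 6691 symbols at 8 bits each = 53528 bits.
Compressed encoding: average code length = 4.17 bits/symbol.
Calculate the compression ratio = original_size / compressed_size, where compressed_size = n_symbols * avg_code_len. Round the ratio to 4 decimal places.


original_size = n_symbols * orig_bits = 6691 * 8 = 53528 bits
compressed_size = n_symbols * avg_code_len = 6691 * 4.17 = 27901.47 bits
ratio = original_size / compressed_size = 53528 / 27901.47 = 1.9185

Compression ratio = 1.9185


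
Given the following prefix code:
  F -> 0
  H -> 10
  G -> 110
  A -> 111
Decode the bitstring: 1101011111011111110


Decoding step by step:
Bits 110 -> G
Bits 10 -> H
Bits 111 -> A
Bits 110 -> G
Bits 111 -> A
Bits 111 -> A
Bits 10 -> H


Decoded message: GHAGAAH


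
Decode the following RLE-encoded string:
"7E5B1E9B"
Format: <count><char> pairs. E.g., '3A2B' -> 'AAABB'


Expanding each <count><char> pair:
  7E -> 'EEEEEEE'
  5B -> 'BBBBB'
  1E -> 'E'
  9B -> 'BBBBBBBBB'

Decoded = EEEEEEEBBBBBEBBBBBBBBB


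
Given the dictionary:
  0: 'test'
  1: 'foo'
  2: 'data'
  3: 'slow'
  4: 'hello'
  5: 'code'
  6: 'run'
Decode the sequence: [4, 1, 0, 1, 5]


Look up each index in the dictionary:
  4 -> 'hello'
  1 -> 'foo'
  0 -> 'test'
  1 -> 'foo'
  5 -> 'code'

Decoded: "hello foo test foo code"


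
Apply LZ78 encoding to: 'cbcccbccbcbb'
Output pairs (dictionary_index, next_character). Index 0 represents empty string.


LZ78 encoding steps:
Dictionary: {0: ''}
Step 1: w='' (idx 0), next='c' -> output (0, 'c'), add 'c' as idx 1
Step 2: w='' (idx 0), next='b' -> output (0, 'b'), add 'b' as idx 2
Step 3: w='c' (idx 1), next='c' -> output (1, 'c'), add 'cc' as idx 3
Step 4: w='c' (idx 1), next='b' -> output (1, 'b'), add 'cb' as idx 4
Step 5: w='cc' (idx 3), next='b' -> output (3, 'b'), add 'ccb' as idx 5
Step 6: w='cb' (idx 4), next='b' -> output (4, 'b'), add 'cbb' as idx 6


Encoded: [(0, 'c'), (0, 'b'), (1, 'c'), (1, 'b'), (3, 'b'), (4, 'b')]


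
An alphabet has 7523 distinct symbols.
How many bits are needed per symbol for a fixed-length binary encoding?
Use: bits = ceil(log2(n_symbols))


log2(7523) = 12.8771
Bracket: 2^12 = 4096 < 7523 <= 2^13 = 8192
So ceil(log2(7523)) = 13

bits = ceil(log2(7523)) = ceil(12.8771) = 13 bits


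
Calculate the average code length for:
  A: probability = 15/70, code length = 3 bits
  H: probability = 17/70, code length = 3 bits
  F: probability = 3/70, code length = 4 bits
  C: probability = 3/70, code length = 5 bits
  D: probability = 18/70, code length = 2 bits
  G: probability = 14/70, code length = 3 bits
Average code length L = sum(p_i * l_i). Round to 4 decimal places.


Weighted contributions p_i * l_i:
  A: (15/70) * 3 = 45/70
  H: (17/70) * 3 = 51/70
  F: (3/70) * 4 = 12/70
  C: (3/70) * 5 = 15/70
  D: (18/70) * 2 = 36/70
  G: (14/70) * 3 = 42/70
Sum = (45 + 51 + 12 + 15 + 36 + 42)/70 = 201/70

L = 201/70 = 2.8714 bits/symbol


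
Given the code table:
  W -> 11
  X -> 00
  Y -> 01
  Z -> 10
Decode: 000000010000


Decoding:
00 -> X
00 -> X
00 -> X
01 -> Y
00 -> X
00 -> X


Result: XXXYXX


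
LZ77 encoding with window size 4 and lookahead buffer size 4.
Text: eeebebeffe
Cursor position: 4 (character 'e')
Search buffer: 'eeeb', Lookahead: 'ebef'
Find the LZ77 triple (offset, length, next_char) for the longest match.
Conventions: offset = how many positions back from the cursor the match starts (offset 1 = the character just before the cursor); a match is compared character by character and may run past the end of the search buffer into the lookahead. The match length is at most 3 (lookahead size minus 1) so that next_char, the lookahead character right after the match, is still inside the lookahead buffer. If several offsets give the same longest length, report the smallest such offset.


Try each offset into the search buffer:
  offset=1 (pos 3, char 'b'): match length 0
  offset=2 (pos 2, char 'e'): match length 3
  offset=3 (pos 1, char 'e'): match length 1
  offset=4 (pos 0, char 'e'): match length 1
Longest match has length 3 at offset 2.
next_char = character at position 4 + 3 = 7 -> 'f'

Best match: offset=2, length=3 (matching 'ebe' starting at position 2)
LZ77 triple: (2, 3, 'f')


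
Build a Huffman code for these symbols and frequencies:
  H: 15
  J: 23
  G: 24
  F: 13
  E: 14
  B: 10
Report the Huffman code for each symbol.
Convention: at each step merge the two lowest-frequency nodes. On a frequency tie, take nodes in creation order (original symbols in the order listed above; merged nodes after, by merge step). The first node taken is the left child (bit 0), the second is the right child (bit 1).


Huffman tree construction:
Step 1: Merge B(10) + F(13) = 23
Step 2: Merge E(14) + H(15) = 29
Step 3: Merge J(23) + (B+F)(23) = 46
Step 4: Merge G(24) + (E+H)(29) = 53
Step 5: Merge (J+(B+F))(46) + (G+(E+H))(53) = 99
Read each symbol's code off the tree from the root (left child = 0, right child = 1).

Codes:
  H: 111 (length 3)
  J: 00 (length 2)
  G: 10 (length 2)
  F: 011 (length 3)
  E: 110 (length 3)
  B: 010 (length 3)
Average code length: 250/99 = 2.5253 bits/symbol


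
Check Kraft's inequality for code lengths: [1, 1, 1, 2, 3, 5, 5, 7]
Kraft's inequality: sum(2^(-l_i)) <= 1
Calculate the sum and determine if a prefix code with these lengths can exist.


Sum = 2^(-1) + 2^(-1) + 2^(-1) + 2^(-2) + 2^(-3) + 2^(-5) + 2^(-5) + 2^(-7)
    = 0.5 + 0.5 + 0.5 + 0.25 + 0.125 + 0.03125 + 0.03125 + 0.0078125
    = 249/128 = 1.9453125
Since 1.9453125 > 1, Kraft's inequality is NOT satisfied.
A prefix code with these lengths CANNOT exist.

Kraft sum = 1.9453125. Not satisfied.


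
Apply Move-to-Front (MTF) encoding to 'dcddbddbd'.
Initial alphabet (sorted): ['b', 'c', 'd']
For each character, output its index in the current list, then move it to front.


MTF encoding:
'd': index 2 in ['b', 'c', 'd'] -> ['d', 'b', 'c']
'c': index 2 in ['d', 'b', 'c'] -> ['c', 'd', 'b']
'd': index 1 in ['c', 'd', 'b'] -> ['d', 'c', 'b']
'd': index 0 in ['d', 'c', 'b'] -> ['d', 'c', 'b']
'b': index 2 in ['d', 'c', 'b'] -> ['b', 'd', 'c']
'd': index 1 in ['b', 'd', 'c'] -> ['d', 'b', 'c']
'd': index 0 in ['d', 'b', 'c'] -> ['d', 'b', 'c']
'b': index 1 in ['d', 'b', 'c'] -> ['b', 'd', 'c']
'd': index 1 in ['b', 'd', 'c'] -> ['d', 'b', 'c']


Output: [2, 2, 1, 0, 2, 1, 0, 1, 1]


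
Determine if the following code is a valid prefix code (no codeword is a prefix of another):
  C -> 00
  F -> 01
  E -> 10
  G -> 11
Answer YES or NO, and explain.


Checking each pair (does one codeword prefix another?):
  C='00' vs F='01': no prefix
  C='00' vs E='10': no prefix
  C='00' vs G='11': no prefix
  F='01' vs C='00': no prefix
  F='01' vs E='10': no prefix
  F='01' vs G='11': no prefix
  E='10' vs C='00': no prefix
  E='10' vs F='01': no prefix
  E='10' vs G='11': no prefix
  G='11' vs C='00': no prefix
  G='11' vs F='01': no prefix
  G='11' vs E='10': no prefix
No violation found over all pairs.

YES -- this is a valid prefix code. No codeword is a prefix of any other codeword.


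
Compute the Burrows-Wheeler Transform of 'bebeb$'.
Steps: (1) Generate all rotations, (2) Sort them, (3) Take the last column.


Rotations (sorted):
  0: $bebeb -> last char: b
  1: b$bebe -> last char: e
  2: beb$be -> last char: e
  3: bebeb$ -> last char: $
  4: eb$beb -> last char: b
  5: ebeb$b -> last char: b


BWT = bee$bb


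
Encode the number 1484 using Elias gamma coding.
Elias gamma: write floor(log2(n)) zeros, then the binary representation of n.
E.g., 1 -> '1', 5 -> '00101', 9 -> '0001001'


num_bits = floor(log2(1484)) + 1 = 11
leading_zeros = num_bits - 1 = 10
binary(1484) = 10111001100

Elias gamma(1484) = '0000000000' + '10111001100' = 000000000010111001100 (21 bits)


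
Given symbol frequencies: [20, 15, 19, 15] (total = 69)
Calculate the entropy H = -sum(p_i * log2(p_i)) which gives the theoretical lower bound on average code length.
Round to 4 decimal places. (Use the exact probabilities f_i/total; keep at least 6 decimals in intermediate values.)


Per-symbol terms -p_i * log2(p_i) with p_i = f_i/69:
  p = 20/69 = 0.289855: log2(p) = -1.786596, -p*log2(p) = 0.517854
  p = 15/69 = 0.217391: log2(p) = -2.201634, -p*log2(p) = 0.478616
  p = 19/69 = 0.275362: log2(p) = -1.860597, -p*log2(p) = 0.512338
  p = 15/69 = 0.217391: log2(p) = -2.201634, -p*log2(p) = 0.478616
H = 0.517854 + 0.478616 + 0.512338 + 0.478616 = 1.987424

H = 1.9874 bits/symbol


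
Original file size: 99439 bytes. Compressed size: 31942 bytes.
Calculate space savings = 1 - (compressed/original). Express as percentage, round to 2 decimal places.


ratio = compressed/original = 31942/99439 = 0.321222
savings = 1 - ratio = 1 - 0.321222 = 0.678778
as a percentage: 0.678778 * 100 = 67.88%

Space savings = 1 - 31942/99439 = 67.88%


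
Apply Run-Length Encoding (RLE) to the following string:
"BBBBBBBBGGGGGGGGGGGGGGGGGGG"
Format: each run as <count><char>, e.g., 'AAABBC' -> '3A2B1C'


Scanning runs left to right:
  i=0: run of 'B' x 8 -> '8B'
  i=8: run of 'G' x 19 -> '19G'

RLE = 8B19G


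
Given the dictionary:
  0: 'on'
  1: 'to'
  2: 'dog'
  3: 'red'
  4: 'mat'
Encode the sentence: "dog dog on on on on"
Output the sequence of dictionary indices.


Look up each word in the dictionary:
  'dog' -> 2
  'dog' -> 2
  'on' -> 0
  'on' -> 0
  'on' -> 0
  'on' -> 0

Encoded: [2, 2, 0, 0, 0, 0]


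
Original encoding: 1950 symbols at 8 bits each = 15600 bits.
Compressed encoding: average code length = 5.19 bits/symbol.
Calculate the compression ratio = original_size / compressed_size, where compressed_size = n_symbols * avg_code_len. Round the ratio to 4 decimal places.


original_size = n_symbols * orig_bits = 1950 * 8 = 15600 bits
compressed_size = n_symbols * avg_code_len = 1950 * 5.19 = 10120.5 bits
ratio = original_size / compressed_size = 15600 / 10120.5 = 1.5414

Compression ratio = 1.5414


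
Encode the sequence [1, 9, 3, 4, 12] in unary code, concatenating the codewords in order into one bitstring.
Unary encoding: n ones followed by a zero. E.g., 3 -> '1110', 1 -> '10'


Encode each number as n ones followed by a terminating 0:
  1 -> 10 (2 bits)
  9 -> 1111111110 (10 bits)
  3 -> 1110 (4 bits)
  4 -> 11110 (5 bits)
  12 -> 1111111111110 (13 bits)
Total length = 2 + 10 + 4 + 5 + 13 = 34 bits.

Unary([1, 9, 3, 4, 12]) = 1011111111101110111101111111111110 (34 bits)


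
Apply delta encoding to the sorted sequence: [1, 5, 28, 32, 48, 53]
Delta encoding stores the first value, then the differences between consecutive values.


First value: 1
Deltas:
  5 - 1 = 4
  28 - 5 = 23
  32 - 28 = 4
  48 - 32 = 16
  53 - 48 = 5


Delta encoded: [1, 4, 23, 4, 16, 5]


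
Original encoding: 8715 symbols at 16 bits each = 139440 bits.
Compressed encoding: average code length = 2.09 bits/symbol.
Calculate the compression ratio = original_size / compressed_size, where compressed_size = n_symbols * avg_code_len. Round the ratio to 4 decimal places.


original_size = n_symbols * orig_bits = 8715 * 16 = 139440 bits
compressed_size = n_symbols * avg_code_len = 8715 * 2.09 = 18214.35 bits
ratio = original_size / compressed_size = 139440 / 18214.35 = 7.6555

Compression ratio = 7.6555


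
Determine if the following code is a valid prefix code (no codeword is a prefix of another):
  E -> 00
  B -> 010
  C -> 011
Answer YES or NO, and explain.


Checking each pair (does one codeword prefix another?):
  E='00' vs B='010': no prefix
  E='00' vs C='011': no prefix
  B='010' vs E='00': no prefix
  B='010' vs C='011': no prefix
  C='011' vs E='00': no prefix
  C='011' vs B='010': no prefix
No violation found over all pairs.

YES -- this is a valid prefix code. No codeword is a prefix of any other codeword.


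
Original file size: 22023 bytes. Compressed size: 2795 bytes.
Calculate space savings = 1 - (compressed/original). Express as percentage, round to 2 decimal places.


ratio = compressed/original = 2795/22023 = 0.126913
savings = 1 - ratio = 1 - 0.126913 = 0.873087
as a percentage: 0.873087 * 100 = 87.31%

Space savings = 1 - 2795/22023 = 87.31%


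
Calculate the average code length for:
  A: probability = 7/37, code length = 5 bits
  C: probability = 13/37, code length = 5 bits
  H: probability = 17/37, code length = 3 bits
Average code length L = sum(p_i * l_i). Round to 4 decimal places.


Weighted contributions p_i * l_i:
  A: (7/37) * 5 = 35/37
  C: (13/37) * 5 = 65/37
  H: (17/37) * 3 = 51/37
Sum = (35 + 65 + 51)/37 = 151/37

L = 151/37 = 4.0811 bits/symbol


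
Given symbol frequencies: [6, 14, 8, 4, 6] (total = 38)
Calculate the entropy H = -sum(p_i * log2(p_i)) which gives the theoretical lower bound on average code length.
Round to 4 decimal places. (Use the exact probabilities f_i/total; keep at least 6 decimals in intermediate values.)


Per-symbol terms -p_i * log2(p_i) with p_i = f_i/38:
  p = 6/38 = 0.157895: log2(p) = -2.662965, -p*log2(p) = 0.420468
  p = 14/38 = 0.368421: log2(p) = -1.440573, -p*log2(p) = 0.530737
  p = 8/38 = 0.210526: log2(p) = -2.247928, -p*log2(p) = 0.473248
  p = 4/38 = 0.105263: log2(p) = -3.247928, -p*log2(p) = 0.341887
  p = 6/38 = 0.157895: log2(p) = -2.662965, -p*log2(p) = 0.420468
H = 0.420468 + 0.530737 + 0.473248 + 0.341887 + 0.420468 = 2.186808

H = 2.1868 bits/symbol


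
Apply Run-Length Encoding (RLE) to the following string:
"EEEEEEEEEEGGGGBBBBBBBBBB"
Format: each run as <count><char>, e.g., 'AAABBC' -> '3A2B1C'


Scanning runs left to right:
  i=0: run of 'E' x 10 -> '10E'
  i=10: run of 'G' x 4 -> '4G'
  i=14: run of 'B' x 10 -> '10B'

RLE = 10E4G10B


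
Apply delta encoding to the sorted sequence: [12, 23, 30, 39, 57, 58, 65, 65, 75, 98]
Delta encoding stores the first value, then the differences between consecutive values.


First value: 12
Deltas:
  23 - 12 = 11
  30 - 23 = 7
  39 - 30 = 9
  57 - 39 = 18
  58 - 57 = 1
  65 - 58 = 7
  65 - 65 = 0
  75 - 65 = 10
  98 - 75 = 23


Delta encoded: [12, 11, 7, 9, 18, 1, 7, 0, 10, 23]


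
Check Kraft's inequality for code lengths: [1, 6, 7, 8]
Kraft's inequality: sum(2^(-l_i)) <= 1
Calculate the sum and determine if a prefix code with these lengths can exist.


Sum = 2^(-1) + 2^(-6) + 2^(-7) + 2^(-8)
    = 0.5 + 0.015625 + 0.0078125 + 0.00390625
    = 135/256 = 0.52734375
Since 0.52734375 <= 1, Kraft's inequality IS satisfied.
A prefix code with these lengths CAN exist.

Kraft sum = 0.52734375. Satisfied.


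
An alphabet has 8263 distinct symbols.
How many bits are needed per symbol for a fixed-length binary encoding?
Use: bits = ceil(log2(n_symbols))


log2(8263) = 13.0124
Bracket: 2^13 = 8192 < 8263 <= 2^14 = 16384
So ceil(log2(8263)) = 14

bits = ceil(log2(8263)) = ceil(13.0124) = 14 bits


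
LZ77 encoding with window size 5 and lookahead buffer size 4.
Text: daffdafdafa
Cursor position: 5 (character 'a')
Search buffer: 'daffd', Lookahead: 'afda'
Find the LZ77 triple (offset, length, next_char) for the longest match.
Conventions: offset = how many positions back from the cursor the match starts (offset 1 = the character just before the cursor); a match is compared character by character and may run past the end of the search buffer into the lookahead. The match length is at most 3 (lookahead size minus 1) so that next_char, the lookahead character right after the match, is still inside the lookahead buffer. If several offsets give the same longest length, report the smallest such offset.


Try each offset into the search buffer:
  offset=1 (pos 4, char 'd'): match length 0
  offset=2 (pos 3, char 'f'): match length 0
  offset=3 (pos 2, char 'f'): match length 0
  offset=4 (pos 1, char 'a'): match length 2
  offset=5 (pos 0, char 'd'): match length 0
Longest match has length 2 at offset 4.
next_char = character at position 5 + 2 = 7 -> 'd'

Best match: offset=4, length=2 (matching 'af' starting at position 1)
LZ77 triple: (4, 2, 'd')


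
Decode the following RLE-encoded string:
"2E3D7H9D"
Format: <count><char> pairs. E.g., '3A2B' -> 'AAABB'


Expanding each <count><char> pair:
  2E -> 'EE'
  3D -> 'DDD'
  7H -> 'HHHHHHH'
  9D -> 'DDDDDDDDD'

Decoded = EEDDDHHHHHHHDDDDDDDDD


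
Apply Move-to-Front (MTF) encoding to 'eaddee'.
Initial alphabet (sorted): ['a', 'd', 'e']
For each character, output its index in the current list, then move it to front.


MTF encoding:
'e': index 2 in ['a', 'd', 'e'] -> ['e', 'a', 'd']
'a': index 1 in ['e', 'a', 'd'] -> ['a', 'e', 'd']
'd': index 2 in ['a', 'e', 'd'] -> ['d', 'a', 'e']
'd': index 0 in ['d', 'a', 'e'] -> ['d', 'a', 'e']
'e': index 2 in ['d', 'a', 'e'] -> ['e', 'd', 'a']
'e': index 0 in ['e', 'd', 'a'] -> ['e', 'd', 'a']


Output: [2, 1, 2, 0, 2, 0]


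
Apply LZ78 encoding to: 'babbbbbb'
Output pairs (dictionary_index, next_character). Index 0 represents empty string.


LZ78 encoding steps:
Dictionary: {0: ''}
Step 1: w='' (idx 0), next='b' -> output (0, 'b'), add 'b' as idx 1
Step 2: w='' (idx 0), next='a' -> output (0, 'a'), add 'a' as idx 2
Step 3: w='b' (idx 1), next='b' -> output (1, 'b'), add 'bb' as idx 3
Step 4: w='bb' (idx 3), next='b' -> output (3, 'b'), add 'bbb' as idx 4
Step 5: w='b' (idx 1), end of input -> output (1, '')


Encoded: [(0, 'b'), (0, 'a'), (1, 'b'), (3, 'b'), (1, '')]


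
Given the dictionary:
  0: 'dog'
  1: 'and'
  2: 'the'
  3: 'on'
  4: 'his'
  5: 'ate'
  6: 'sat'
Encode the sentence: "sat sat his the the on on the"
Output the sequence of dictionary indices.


Look up each word in the dictionary:
  'sat' -> 6
  'sat' -> 6
  'his' -> 4
  'the' -> 2
  'the' -> 2
  'on' -> 3
  'on' -> 3
  'the' -> 2

Encoded: [6, 6, 4, 2, 2, 3, 3, 2]


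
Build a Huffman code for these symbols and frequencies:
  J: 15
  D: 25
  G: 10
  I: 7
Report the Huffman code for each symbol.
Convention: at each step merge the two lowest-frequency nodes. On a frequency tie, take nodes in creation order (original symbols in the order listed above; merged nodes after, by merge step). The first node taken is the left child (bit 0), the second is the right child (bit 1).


Huffman tree construction:
Step 1: Merge I(7) + G(10) = 17
Step 2: Merge J(15) + (I+G)(17) = 32
Step 3: Merge D(25) + (J+(I+G))(32) = 57
Read each symbol's code off the tree from the root (left child = 0, right child = 1).

Codes:
  J: 10 (length 2)
  D: 0 (length 1)
  G: 111 (length 3)
  I: 110 (length 3)
Average code length: 106/57 = 1.8596 bits/symbol


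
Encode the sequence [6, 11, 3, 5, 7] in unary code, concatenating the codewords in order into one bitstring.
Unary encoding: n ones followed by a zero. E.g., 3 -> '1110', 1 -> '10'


Encode each number as n ones followed by a terminating 0:
  6 -> 1111110 (7 bits)
  11 -> 111111111110 (12 bits)
  3 -> 1110 (4 bits)
  5 -> 111110 (6 bits)
  7 -> 11111110 (8 bits)
Total length = 7 + 12 + 4 + 6 + 8 = 37 bits.

Unary([6, 11, 3, 5, 7]) = 1111110111111111110111011111011111110 (37 bits)


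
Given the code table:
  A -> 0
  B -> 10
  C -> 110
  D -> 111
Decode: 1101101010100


Decoding:
110 -> C
110 -> C
10 -> B
10 -> B
10 -> B
0 -> A


Result: CCBBBA


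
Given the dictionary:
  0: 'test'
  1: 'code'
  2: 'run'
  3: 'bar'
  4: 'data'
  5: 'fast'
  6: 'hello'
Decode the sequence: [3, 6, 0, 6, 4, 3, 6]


Look up each index in the dictionary:
  3 -> 'bar'
  6 -> 'hello'
  0 -> 'test'
  6 -> 'hello'
  4 -> 'data'
  3 -> 'bar'
  6 -> 'hello'

Decoded: "bar hello test hello data bar hello"


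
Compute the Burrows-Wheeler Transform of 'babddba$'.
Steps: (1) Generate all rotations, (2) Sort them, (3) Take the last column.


Rotations (sorted):
  0: $babddba -> last char: a
  1: a$babddb -> last char: b
  2: abddba$b -> last char: b
  3: ba$babdd -> last char: d
  4: babddba$ -> last char: $
  5: bddba$ba -> last char: a
  6: dba$babd -> last char: d
  7: ddba$bab -> last char: b


BWT = abbd$adb


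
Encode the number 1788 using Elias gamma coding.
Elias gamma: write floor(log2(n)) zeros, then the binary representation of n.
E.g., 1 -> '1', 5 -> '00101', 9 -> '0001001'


num_bits = floor(log2(1788)) + 1 = 11
leading_zeros = num_bits - 1 = 10
binary(1788) = 11011111100

Elias gamma(1788) = '0000000000' + '11011111100' = 000000000011011111100 (21 bits)


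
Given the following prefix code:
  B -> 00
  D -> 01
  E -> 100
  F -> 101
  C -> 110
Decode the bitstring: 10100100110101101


Decoding step by step:
Bits 101 -> F
Bits 00 -> B
Bits 100 -> E
Bits 110 -> C
Bits 101 -> F
Bits 101 -> F


Decoded message: FBECFF


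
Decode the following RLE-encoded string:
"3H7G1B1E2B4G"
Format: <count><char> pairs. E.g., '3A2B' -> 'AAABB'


Expanding each <count><char> pair:
  3H -> 'HHH'
  7G -> 'GGGGGGG'
  1B -> 'B'
  1E -> 'E'
  2B -> 'BB'
  4G -> 'GGGG'

Decoded = HHHGGGGGGGBEBBGGGG


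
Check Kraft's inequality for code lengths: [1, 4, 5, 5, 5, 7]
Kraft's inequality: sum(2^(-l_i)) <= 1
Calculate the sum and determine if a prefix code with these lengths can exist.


Sum = 2^(-1) + 2^(-4) + 2^(-5) + 2^(-5) + 2^(-5) + 2^(-7)
    = 0.5 + 0.0625 + 0.03125 + 0.03125 + 0.03125 + 0.0078125
    = 85/128 = 0.6640625
Since 0.6640625 <= 1, Kraft's inequality IS satisfied.
A prefix code with these lengths CAN exist.

Kraft sum = 0.6640625. Satisfied.


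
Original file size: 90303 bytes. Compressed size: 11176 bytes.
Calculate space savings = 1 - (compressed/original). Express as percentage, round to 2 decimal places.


ratio = compressed/original = 11176/90303 = 0.123761
savings = 1 - ratio = 1 - 0.123761 = 0.876239
as a percentage: 0.876239 * 100 = 87.62%

Space savings = 1 - 11176/90303 = 87.62%


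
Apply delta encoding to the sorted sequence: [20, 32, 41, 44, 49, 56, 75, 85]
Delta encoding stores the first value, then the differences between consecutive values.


First value: 20
Deltas:
  32 - 20 = 12
  41 - 32 = 9
  44 - 41 = 3
  49 - 44 = 5
  56 - 49 = 7
  75 - 56 = 19
  85 - 75 = 10


Delta encoded: [20, 12, 9, 3, 5, 7, 19, 10]


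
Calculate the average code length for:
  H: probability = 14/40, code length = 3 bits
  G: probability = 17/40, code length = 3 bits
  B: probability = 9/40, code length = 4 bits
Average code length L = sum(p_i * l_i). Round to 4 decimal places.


Weighted contributions p_i * l_i:
  H: (14/40) * 3 = 42/40
  G: (17/40) * 3 = 51/40
  B: (9/40) * 4 = 36/40
Sum = (42 + 51 + 36)/40 = 129/40

L = 129/40 = 3.2250 bits/symbol


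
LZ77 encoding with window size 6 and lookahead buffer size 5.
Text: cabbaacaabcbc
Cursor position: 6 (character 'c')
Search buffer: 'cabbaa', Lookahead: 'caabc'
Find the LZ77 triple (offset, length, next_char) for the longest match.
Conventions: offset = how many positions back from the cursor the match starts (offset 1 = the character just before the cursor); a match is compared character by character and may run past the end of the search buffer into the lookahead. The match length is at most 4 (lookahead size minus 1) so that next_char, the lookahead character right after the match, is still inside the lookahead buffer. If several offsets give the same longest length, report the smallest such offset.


Try each offset into the search buffer:
  offset=1 (pos 5, char 'a'): match length 0
  offset=2 (pos 4, char 'a'): match length 0
  offset=3 (pos 3, char 'b'): match length 0
  offset=4 (pos 2, char 'b'): match length 0
  offset=5 (pos 1, char 'a'): match length 0
  offset=6 (pos 0, char 'c'): match length 2
Longest match has length 2 at offset 6.
next_char = character at position 6 + 2 = 8 -> 'a'

Best match: offset=6, length=2 (matching 'ca' starting at position 0)
LZ77 triple: (6, 2, 'a')


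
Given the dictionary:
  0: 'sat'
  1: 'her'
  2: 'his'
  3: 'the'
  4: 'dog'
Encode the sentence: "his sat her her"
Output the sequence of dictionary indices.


Look up each word in the dictionary:
  'his' -> 2
  'sat' -> 0
  'her' -> 1
  'her' -> 1

Encoded: [2, 0, 1, 1]


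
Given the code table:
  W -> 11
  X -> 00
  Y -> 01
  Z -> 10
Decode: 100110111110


Decoding:
10 -> Z
01 -> Y
10 -> Z
11 -> W
11 -> W
10 -> Z


Result: ZYZWWZ


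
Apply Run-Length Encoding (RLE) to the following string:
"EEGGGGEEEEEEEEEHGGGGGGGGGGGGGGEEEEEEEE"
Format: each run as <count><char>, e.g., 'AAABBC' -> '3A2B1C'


Scanning runs left to right:
  i=0: run of 'E' x 2 -> '2E'
  i=2: run of 'G' x 4 -> '4G'
  i=6: run of 'E' x 9 -> '9E'
  i=15: run of 'H' x 1 -> '1H'
  i=16: run of 'G' x 14 -> '14G'
  i=30: run of 'E' x 8 -> '8E'

RLE = 2E4G9E1H14G8E


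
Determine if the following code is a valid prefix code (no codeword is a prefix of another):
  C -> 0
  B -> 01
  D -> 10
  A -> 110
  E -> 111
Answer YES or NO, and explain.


Checking each pair (does one codeword prefix another?):
  C='0' vs B='01': prefix -- VIOLATION

NO -- this is NOT a valid prefix code. C (0) is a prefix of B (01).


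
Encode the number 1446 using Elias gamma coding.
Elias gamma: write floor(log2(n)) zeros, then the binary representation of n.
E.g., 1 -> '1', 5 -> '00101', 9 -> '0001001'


num_bits = floor(log2(1446)) + 1 = 11
leading_zeros = num_bits - 1 = 10
binary(1446) = 10110100110

Elias gamma(1446) = '0000000000' + '10110100110' = 000000000010110100110 (21 bits)


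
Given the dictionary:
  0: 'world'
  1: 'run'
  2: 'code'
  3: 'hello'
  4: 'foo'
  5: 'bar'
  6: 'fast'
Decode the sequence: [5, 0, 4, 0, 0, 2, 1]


Look up each index in the dictionary:
  5 -> 'bar'
  0 -> 'world'
  4 -> 'foo'
  0 -> 'world'
  0 -> 'world'
  2 -> 'code'
  1 -> 'run'

Decoded: "bar world foo world world code run"


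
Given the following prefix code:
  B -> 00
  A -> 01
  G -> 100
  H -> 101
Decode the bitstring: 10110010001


Decoding step by step:
Bits 101 -> H
Bits 100 -> G
Bits 100 -> G
Bits 01 -> A


Decoded message: HGGA


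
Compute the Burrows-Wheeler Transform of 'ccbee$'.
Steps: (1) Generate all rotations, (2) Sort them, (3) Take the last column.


Rotations (sorted):
  0: $ccbee -> last char: e
  1: bee$cc -> last char: c
  2: cbee$c -> last char: c
  3: ccbee$ -> last char: $
  4: e$ccbe -> last char: e
  5: ee$ccb -> last char: b


BWT = ecc$eb


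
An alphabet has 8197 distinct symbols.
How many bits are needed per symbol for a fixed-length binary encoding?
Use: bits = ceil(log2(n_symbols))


log2(8197) = 13.0009
Bracket: 2^13 = 8192 < 8197 <= 2^14 = 16384
So ceil(log2(8197)) = 14

bits = ceil(log2(8197)) = ceil(13.0009) = 14 bits


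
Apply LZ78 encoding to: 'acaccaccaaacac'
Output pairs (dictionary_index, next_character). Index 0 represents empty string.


LZ78 encoding steps:
Dictionary: {0: ''}
Step 1: w='' (idx 0), next='a' -> output (0, 'a'), add 'a' as idx 1
Step 2: w='' (idx 0), next='c' -> output (0, 'c'), add 'c' as idx 2
Step 3: w='a' (idx 1), next='c' -> output (1, 'c'), add 'ac' as idx 3
Step 4: w='c' (idx 2), next='a' -> output (2, 'a'), add 'ca' as idx 4
Step 5: w='c' (idx 2), next='c' -> output (2, 'c'), add 'cc' as idx 5
Step 6: w='a' (idx 1), next='a' -> output (1, 'a'), add 'aa' as idx 6
Step 7: w='ac' (idx 3), next='a' -> output (3, 'a'), add 'aca' as idx 7
Step 8: w='c' (idx 2), end of input -> output (2, '')


Encoded: [(0, 'a'), (0, 'c'), (1, 'c'), (2, 'a'), (2, 'c'), (1, 'a'), (3, 'a'), (2, '')]


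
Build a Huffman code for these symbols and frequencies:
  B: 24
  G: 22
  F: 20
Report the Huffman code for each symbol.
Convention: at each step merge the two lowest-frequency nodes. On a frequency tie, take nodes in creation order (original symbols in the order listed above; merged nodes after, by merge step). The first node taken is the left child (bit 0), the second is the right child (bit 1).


Huffman tree construction:
Step 1: Merge F(20) + G(22) = 42
Step 2: Merge B(24) + (F+G)(42) = 66
Read each symbol's code off the tree from the root (left child = 0, right child = 1).

Codes:
  B: 0 (length 1)
  G: 11 (length 2)
  F: 10 (length 2)
Average code length: 108/66 = 1.6364 bits/symbol


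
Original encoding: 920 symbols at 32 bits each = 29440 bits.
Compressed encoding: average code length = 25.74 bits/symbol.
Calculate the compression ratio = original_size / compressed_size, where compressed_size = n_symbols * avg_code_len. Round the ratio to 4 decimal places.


original_size = n_symbols * orig_bits = 920 * 32 = 29440 bits
compressed_size = n_symbols * avg_code_len = 920 * 25.74 = 23680.8 bits
ratio = original_size / compressed_size = 29440 / 23680.8 = 1.2432

Compression ratio = 1.2432


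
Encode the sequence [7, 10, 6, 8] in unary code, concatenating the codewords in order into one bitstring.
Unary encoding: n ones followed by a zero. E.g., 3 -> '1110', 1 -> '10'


Encode each number as n ones followed by a terminating 0:
  7 -> 11111110 (8 bits)
  10 -> 11111111110 (11 bits)
  6 -> 1111110 (7 bits)
  8 -> 111111110 (9 bits)
Total length = 8 + 11 + 7 + 9 = 35 bits.

Unary([7, 10, 6, 8]) = 11111110111111111101111110111111110 (35 bits)


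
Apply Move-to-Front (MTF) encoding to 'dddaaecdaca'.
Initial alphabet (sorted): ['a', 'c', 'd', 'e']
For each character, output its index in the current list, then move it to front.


MTF encoding:
'd': index 2 in ['a', 'c', 'd', 'e'] -> ['d', 'a', 'c', 'e']
'd': index 0 in ['d', 'a', 'c', 'e'] -> ['d', 'a', 'c', 'e']
'd': index 0 in ['d', 'a', 'c', 'e'] -> ['d', 'a', 'c', 'e']
'a': index 1 in ['d', 'a', 'c', 'e'] -> ['a', 'd', 'c', 'e']
'a': index 0 in ['a', 'd', 'c', 'e'] -> ['a', 'd', 'c', 'e']
'e': index 3 in ['a', 'd', 'c', 'e'] -> ['e', 'a', 'd', 'c']
'c': index 3 in ['e', 'a', 'd', 'c'] -> ['c', 'e', 'a', 'd']
'd': index 3 in ['c', 'e', 'a', 'd'] -> ['d', 'c', 'e', 'a']
'a': index 3 in ['d', 'c', 'e', 'a'] -> ['a', 'd', 'c', 'e']
'c': index 2 in ['a', 'd', 'c', 'e'] -> ['c', 'a', 'd', 'e']
'a': index 1 in ['c', 'a', 'd', 'e'] -> ['a', 'c', 'd', 'e']


Output: [2, 0, 0, 1, 0, 3, 3, 3, 3, 2, 1]


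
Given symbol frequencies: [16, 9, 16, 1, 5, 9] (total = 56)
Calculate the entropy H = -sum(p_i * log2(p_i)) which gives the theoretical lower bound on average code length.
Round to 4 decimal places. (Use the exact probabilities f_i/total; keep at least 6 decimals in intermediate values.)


Per-symbol terms -p_i * log2(p_i) with p_i = f_i/56:
  p = 16/56 = 0.285714: log2(p) = -1.807355, -p*log2(p) = 0.516387
  p = 9/56 = 0.160714: log2(p) = -2.637430, -p*log2(p) = 0.423873
  p = 16/56 = 0.285714: log2(p) = -1.807355, -p*log2(p) = 0.516387
  p = 1/56 = 0.017857: log2(p) = -5.807355, -p*log2(p) = 0.103703
  p = 5/56 = 0.089286: log2(p) = -3.485427, -p*log2(p) = 0.311199
  p = 9/56 = 0.160714: log2(p) = -2.637430, -p*log2(p) = 0.423873
H = 0.516387 + 0.423873 + 0.516387 + 0.103703 + 0.311199 + 0.423873 = 2.295422

H = 2.2954 bits/symbol


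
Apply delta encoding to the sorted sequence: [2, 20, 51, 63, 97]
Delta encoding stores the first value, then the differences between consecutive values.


First value: 2
Deltas:
  20 - 2 = 18
  51 - 20 = 31
  63 - 51 = 12
  97 - 63 = 34


Delta encoded: [2, 18, 31, 12, 34]


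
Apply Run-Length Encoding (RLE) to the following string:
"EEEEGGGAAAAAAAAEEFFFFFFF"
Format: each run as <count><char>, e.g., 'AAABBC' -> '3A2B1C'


Scanning runs left to right:
  i=0: run of 'E' x 4 -> '4E'
  i=4: run of 'G' x 3 -> '3G'
  i=7: run of 'A' x 8 -> '8A'
  i=15: run of 'E' x 2 -> '2E'
  i=17: run of 'F' x 7 -> '7F'

RLE = 4E3G8A2E7F


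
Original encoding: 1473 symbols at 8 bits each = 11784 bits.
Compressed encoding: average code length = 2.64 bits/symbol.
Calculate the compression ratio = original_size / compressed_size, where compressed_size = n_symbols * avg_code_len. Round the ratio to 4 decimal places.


original_size = n_symbols * orig_bits = 1473 * 8 = 11784 bits
compressed_size = n_symbols * avg_code_len = 1473 * 2.64 = 3888.72 bits
ratio = original_size / compressed_size = 11784 / 3888.72 = 3.0303

Compression ratio = 3.0303


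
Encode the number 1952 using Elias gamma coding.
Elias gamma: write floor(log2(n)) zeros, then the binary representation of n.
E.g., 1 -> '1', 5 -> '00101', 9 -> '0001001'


num_bits = floor(log2(1952)) + 1 = 11
leading_zeros = num_bits - 1 = 10
binary(1952) = 11110100000

Elias gamma(1952) = '0000000000' + '11110100000' = 000000000011110100000 (21 bits)


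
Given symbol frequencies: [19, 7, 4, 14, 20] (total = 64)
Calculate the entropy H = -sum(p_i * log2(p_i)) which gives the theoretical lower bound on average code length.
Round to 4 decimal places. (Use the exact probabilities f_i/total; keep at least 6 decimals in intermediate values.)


Per-symbol terms -p_i * log2(p_i) with p_i = f_i/64:
  p = 19/64 = 0.296875: log2(p) = -1.752072, -p*log2(p) = 0.520147
  p = 7/64 = 0.109375: log2(p) = -3.192645, -p*log2(p) = 0.349196
  p = 4/64 = 0.062500: log2(p) = -4.000000, -p*log2(p) = 0.250000
  p = 14/64 = 0.218750: log2(p) = -2.192645, -p*log2(p) = 0.479641
  p = 20/64 = 0.312500: log2(p) = -1.678072, -p*log2(p) = 0.524397
H = 0.520147 + 0.349196 + 0.250000 + 0.479641 + 0.524397 = 2.123381

H = 2.1234 bits/symbol


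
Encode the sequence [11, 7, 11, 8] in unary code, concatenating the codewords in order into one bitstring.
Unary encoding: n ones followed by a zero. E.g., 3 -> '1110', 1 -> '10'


Encode each number as n ones followed by a terminating 0:
  11 -> 111111111110 (12 bits)
  7 -> 11111110 (8 bits)
  11 -> 111111111110 (12 bits)
  8 -> 111111110 (9 bits)
Total length = 12 + 8 + 12 + 9 = 41 bits.

Unary([11, 7, 11, 8]) = 11111111111011111110111111111110111111110 (41 bits)
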